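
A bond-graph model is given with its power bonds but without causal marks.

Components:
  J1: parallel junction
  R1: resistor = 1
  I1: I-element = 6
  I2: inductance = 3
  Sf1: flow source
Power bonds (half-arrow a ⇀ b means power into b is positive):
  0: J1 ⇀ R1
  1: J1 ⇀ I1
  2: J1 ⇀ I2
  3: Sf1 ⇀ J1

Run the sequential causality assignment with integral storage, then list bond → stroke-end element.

β3 →Sf1  (Sf1 (Sf) sets flow on bond)
β1 →I1  (I1 integral (f out))
β2 →I2  (I2: I, integral causality)
β0 →J1  (only one effort-in slot at J1)

bond 0 |J1
bond 1 |I1
bond 2 |I2
bond 3 |Sf1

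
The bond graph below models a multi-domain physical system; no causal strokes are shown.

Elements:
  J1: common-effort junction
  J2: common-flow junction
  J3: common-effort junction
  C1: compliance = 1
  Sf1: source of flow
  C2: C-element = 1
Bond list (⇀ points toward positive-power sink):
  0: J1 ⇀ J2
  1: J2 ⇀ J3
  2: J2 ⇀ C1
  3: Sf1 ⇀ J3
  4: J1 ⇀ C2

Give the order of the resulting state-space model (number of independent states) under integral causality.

bond 3 stroke→Sf1  (Sf1 fixes flow; stroke at Sf1)
bond 1 stroke→J3  (closing 0-jn rule on J3)
bond 0 stroke→J2  (common-f at J2 fixed by 1)
bond 2 stroke→J2  (common-f at J2 fixed by 1)
bond 4 stroke→J1  (only one effort-in slot at J1)

2  (C1, C2 all integral)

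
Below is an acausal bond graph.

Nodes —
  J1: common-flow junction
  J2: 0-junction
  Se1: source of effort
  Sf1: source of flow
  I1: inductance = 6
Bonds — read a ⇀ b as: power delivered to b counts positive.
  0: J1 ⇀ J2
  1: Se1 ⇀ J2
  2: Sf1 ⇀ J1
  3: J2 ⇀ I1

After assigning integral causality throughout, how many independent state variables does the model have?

b1 stroke→J2  (Se1: effort source, stroke at far end)
b2 stroke→Sf1  (source Sf1 imposes f)
b0 stroke→J1  (J1: bond 2 brought flow, rest push out)
b3 stroke→I1  (common-e at J2 fixed by 1)

1  (I1 all integral)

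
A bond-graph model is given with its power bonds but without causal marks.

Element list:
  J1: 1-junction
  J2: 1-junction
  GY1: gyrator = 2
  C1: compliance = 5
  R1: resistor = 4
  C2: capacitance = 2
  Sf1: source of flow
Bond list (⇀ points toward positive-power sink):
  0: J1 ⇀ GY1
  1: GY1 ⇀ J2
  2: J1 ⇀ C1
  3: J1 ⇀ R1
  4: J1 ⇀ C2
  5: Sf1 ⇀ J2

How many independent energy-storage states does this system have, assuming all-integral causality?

bond 5 stroke→Sf1  (Sf1 fixes flow; stroke at Sf1)
bond 1 stroke→J2  (J2 flow already set via bond 5)
bond 0 stroke→J1  (GY1 both-in/both-out from 1)
bond 2 stroke→J1  (C1: C, integral causality)
bond 4 stroke→J1  (C2 outputs effort q/C2)
bond 3 stroke→R1  (J1 needs exactly one f-in)

2  (C1, C2 all integral)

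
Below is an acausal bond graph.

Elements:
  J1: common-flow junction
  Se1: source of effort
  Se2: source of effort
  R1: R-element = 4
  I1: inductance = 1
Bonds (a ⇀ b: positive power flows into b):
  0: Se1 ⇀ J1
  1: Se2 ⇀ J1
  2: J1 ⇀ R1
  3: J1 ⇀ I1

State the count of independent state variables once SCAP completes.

1  (I1 all integral)

bond 0 stroke→J1  (Se1 (Se) sets effort on bond)
bond 1 stroke→J1  (Se2 (Se) sets effort on bond)
bond 3 stroke→I1  (I1 outputs flow p/I1)
bond 2 stroke→J1  (J1 flow already set via bond 3)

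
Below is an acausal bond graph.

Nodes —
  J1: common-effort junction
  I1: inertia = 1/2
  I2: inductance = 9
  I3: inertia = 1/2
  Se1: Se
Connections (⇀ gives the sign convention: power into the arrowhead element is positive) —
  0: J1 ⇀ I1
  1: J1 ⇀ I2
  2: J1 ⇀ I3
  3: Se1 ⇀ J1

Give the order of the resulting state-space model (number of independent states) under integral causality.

3  (I1, I2, I3 all integral)

β3 |J1  (Se1 (Se) sets effort on bond)
β0 |I1  (common-e at J1 fixed by 3)
β1 |I2  (0-jn J1 has e-setter on 3)
β2 |I3  (J1 effort already set via bond 3)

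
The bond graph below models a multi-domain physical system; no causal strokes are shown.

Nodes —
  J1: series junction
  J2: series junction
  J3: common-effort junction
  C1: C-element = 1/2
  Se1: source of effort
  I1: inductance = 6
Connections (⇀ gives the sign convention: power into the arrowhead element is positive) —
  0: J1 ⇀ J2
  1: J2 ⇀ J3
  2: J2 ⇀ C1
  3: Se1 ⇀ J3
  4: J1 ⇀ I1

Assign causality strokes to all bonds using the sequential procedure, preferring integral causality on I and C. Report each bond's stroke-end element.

b0 |J1
b1 |J2
b2 |J2
b3 |J3
b4 |I1

#3 |J3  (Se1 (Se) sets effort on bond)
#1 |J2  (common-e at J3 fixed by 3)
#2 |J2  (C1 outputs effort q/C1)
#0 |J1  (closing 1-jn rule on J2)
#4 |I1  (J1 needs exactly one f-in)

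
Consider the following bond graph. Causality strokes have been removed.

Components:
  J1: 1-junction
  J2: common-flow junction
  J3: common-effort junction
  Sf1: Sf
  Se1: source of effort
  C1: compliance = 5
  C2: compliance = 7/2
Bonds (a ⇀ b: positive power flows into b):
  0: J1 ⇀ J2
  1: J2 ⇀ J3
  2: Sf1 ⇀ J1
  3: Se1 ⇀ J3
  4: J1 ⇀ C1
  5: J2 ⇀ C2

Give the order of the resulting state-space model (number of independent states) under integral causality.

b2 stroke at Sf1  (Sf1 fixes flow; stroke at Sf1)
b3 stroke at J3  (Se1 fixes effort; stroke away)
b0 stroke at J1  (J1: bond 2 brought flow, rest push out)
b4 stroke at J1  (1-jn J1 has f-setter on 2)
b1 stroke at J2  (J2: bond 0 brought flow, rest push out)
b5 stroke at J2  (common-f at J2 fixed by 0)

2  (C1, C2 all integral)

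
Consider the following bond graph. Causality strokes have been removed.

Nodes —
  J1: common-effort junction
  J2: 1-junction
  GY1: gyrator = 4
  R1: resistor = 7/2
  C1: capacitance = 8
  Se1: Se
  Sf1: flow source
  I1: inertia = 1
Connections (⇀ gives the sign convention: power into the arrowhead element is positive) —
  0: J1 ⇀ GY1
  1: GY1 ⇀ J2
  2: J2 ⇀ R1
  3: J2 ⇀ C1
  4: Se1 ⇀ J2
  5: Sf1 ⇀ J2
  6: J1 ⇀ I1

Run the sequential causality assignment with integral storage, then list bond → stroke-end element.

#4 stroke→J2  (source Se1 imposes e)
#5 stroke→Sf1  (Sf1 (Sf) sets flow on bond)
#1 stroke→J2  (common-f at J2 fixed by 5)
#2 stroke→J2  (J2 flow already set via bond 5)
#3 stroke→J2  (J2 flow already set via bond 5)
#0 stroke→J1  (GY GY1: same side as bond 1)
#6 stroke→I1  (common-e at J1 fixed by 0)

#0 stroke at J1
#1 stroke at J2
#2 stroke at J2
#3 stroke at J2
#4 stroke at J2
#5 stroke at Sf1
#6 stroke at I1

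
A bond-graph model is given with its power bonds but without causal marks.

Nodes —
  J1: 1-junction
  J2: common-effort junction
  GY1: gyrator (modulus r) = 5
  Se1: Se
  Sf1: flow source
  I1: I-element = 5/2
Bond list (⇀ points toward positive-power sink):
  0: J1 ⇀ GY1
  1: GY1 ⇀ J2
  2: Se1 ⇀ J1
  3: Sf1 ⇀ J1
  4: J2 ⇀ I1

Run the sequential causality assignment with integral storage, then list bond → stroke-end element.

b0 stroke→J1
b1 stroke→J2
b2 stroke→J1
b3 stroke→Sf1
b4 stroke→I1

b2 |J1  (Se1 fixes effort; stroke away)
b3 |Sf1  (source Sf1 imposes f)
b0 |J1  (1-jn J1 has f-setter on 3)
b1 |J2  (GY GY1: same side as bond 0)
b4 |I1  (J2 effort already set via bond 1)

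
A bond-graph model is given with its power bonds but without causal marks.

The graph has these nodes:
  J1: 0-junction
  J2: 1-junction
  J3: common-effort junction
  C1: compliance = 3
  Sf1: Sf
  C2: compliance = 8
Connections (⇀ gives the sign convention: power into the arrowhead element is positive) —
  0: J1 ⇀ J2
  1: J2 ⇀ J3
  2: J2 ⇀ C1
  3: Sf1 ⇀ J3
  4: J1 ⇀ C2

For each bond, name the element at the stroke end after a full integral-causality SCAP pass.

β0 →J2
β1 →J3
β2 →J2
β3 →Sf1
β4 →J1

#3 stroke at Sf1  (Sf1 fixes flow; stroke at Sf1)
#1 stroke at J3  (only one effort-in slot at J3)
#0 stroke at J2  (1-jn J2 has f-setter on 1)
#2 stroke at J2  (J2: bond 1 brought flow, rest push out)
#4 stroke at J1  (J1: last free bond brings effort in)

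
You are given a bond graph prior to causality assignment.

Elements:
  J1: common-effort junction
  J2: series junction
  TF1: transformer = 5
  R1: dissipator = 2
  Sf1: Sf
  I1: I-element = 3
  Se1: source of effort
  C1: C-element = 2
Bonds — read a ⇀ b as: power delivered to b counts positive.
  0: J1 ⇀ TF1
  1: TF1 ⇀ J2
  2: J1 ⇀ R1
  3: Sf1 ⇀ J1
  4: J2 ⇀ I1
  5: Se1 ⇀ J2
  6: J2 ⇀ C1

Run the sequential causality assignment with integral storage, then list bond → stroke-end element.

bond 0 |TF1
bond 1 |J2
bond 2 |J1
bond 3 |Sf1
bond 4 |I1
bond 5 |J2
bond 6 |J2

bond 3 stroke at Sf1  (Sf1 fixes flow; stroke at Sf1)
bond 5 stroke at J2  (Se1 fixes effort; stroke away)
bond 4 stroke at I1  (prefer integral on I1)
bond 1 stroke at J2  (J2 flow already set via bond 4)
bond 6 stroke at J2  (common-f at J2 fixed by 4)
bond 0 stroke at TF1  (through TF1, causality passes straight; one stroke at TF1)
bond 2 stroke at J1  (closing 0-jn rule on J1)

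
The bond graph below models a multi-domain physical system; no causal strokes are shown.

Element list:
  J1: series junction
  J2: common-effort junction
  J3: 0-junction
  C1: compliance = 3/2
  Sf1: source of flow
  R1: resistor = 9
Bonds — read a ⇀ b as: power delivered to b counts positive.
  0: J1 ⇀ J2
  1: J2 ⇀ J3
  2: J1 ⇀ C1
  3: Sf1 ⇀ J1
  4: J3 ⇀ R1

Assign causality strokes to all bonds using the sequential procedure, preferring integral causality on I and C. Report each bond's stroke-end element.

bond 3 stroke→Sf1  (Sf1 fixes flow; stroke at Sf1)
bond 0 stroke→J1  (common-f at J1 fixed by 3)
bond 2 stroke→J1  (J1 flow already set via bond 3)
bond 1 stroke→J2  (only one effort-in slot at J2)
bond 4 stroke→J3  (only one effort-in slot at J3)

#0 stroke→J1
#1 stroke→J2
#2 stroke→J1
#3 stroke→Sf1
#4 stroke→J3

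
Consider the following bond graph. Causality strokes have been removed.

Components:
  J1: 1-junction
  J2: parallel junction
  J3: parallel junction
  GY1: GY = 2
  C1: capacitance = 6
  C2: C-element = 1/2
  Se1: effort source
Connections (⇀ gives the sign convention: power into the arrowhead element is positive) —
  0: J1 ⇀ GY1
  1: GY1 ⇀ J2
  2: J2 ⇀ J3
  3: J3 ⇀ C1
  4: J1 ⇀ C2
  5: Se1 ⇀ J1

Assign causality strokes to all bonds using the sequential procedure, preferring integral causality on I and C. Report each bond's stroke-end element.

bond 5 stroke→J1  (Se1 (Se) sets effort on bond)
bond 3 stroke→J3  (C1 outputs effort q/C1)
bond 2 stroke→J2  (J3: bond 3 brought effort, rest push out)
bond 1 stroke→GY1  (common-e at J2 fixed by 2)
bond 0 stroke→GY1  (GY1 both-in/both-out from 1)
bond 4 stroke→J1  (common-f at J1 fixed by 0)

b0 |GY1
b1 |GY1
b2 |J2
b3 |J3
b4 |J1
b5 |J1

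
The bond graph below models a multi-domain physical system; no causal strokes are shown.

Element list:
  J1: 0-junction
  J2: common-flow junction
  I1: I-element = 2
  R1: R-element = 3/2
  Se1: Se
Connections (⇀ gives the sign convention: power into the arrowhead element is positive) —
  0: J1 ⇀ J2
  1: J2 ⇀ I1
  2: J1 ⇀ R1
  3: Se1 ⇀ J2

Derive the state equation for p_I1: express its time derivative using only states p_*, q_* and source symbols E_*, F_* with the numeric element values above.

dp_I1/dt = E_Se1 - 3*p_I1/4

bond 3 stroke at J2  (Se1: effort source, stroke at far end)
bond 1 stroke at I1  (I1 outputs flow p/I1)
bond 0 stroke at J2  (common-f at J2 fixed by 1)
bond 2 stroke at J1  (J1 needs exactly one e-in)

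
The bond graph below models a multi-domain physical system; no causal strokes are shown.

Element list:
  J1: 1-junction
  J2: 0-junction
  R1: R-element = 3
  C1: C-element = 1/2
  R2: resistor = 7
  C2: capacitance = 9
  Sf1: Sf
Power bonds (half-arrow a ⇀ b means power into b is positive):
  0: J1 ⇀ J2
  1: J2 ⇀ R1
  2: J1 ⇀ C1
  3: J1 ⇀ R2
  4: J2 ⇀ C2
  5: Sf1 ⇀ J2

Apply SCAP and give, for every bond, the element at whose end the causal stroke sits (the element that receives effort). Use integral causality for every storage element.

bond 0 →J1
bond 1 →R1
bond 2 →J1
bond 3 →R2
bond 4 →J2
bond 5 →Sf1

β5 stroke→Sf1  (source Sf1 imposes f)
β2 stroke→J1  (C1 integral (e out))
β4 stroke→J2  (C2 outputs effort q/C2)
β0 stroke→J1  (J2: bond 4 brought effort, rest push out)
β1 stroke→R1  (0-jn J2 has e-setter on 4)
β3 stroke→R2  (only one flow-in slot at J1)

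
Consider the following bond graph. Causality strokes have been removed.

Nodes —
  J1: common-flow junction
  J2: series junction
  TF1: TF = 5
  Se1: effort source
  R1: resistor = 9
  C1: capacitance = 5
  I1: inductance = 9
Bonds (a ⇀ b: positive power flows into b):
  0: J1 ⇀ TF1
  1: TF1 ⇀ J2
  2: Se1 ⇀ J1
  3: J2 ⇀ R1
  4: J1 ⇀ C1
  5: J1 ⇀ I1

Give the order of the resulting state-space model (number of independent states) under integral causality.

β2 stroke→J1  (Se1 fixes effort; stroke away)
β4 stroke→J1  (C1: C, integral causality)
β5 stroke→I1  (I1: I, integral causality)
β0 stroke→J1  (J1 flow already set via bond 5)
β1 stroke→TF1  (TF1: transformer flips bond 0)
β3 stroke→J2  (J2 flow already set via bond 1)

2  (C1, I1 all integral)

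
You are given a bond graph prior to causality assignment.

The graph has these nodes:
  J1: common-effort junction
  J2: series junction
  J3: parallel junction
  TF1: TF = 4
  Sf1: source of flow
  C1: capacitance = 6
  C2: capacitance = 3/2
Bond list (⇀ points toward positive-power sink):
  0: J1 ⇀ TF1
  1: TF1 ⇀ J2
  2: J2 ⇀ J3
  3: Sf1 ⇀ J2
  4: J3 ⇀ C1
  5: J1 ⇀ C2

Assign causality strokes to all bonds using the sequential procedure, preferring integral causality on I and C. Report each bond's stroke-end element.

bond 0 →TF1
bond 1 →J2
bond 2 →J2
bond 3 →Sf1
bond 4 →J3
bond 5 →J1

#3 stroke at Sf1  (Sf1 (Sf) sets flow on bond)
#1 stroke at J2  (J2: bond 3 brought flow, rest push out)
#2 stroke at J2  (1-jn J2 has f-setter on 3)
#4 stroke at J3  (J3 needs exactly one e-in)
#0 stroke at TF1  (through TF1, causality passes straight; one stroke at TF1)
#5 stroke at J1  (J1 needs exactly one e-in)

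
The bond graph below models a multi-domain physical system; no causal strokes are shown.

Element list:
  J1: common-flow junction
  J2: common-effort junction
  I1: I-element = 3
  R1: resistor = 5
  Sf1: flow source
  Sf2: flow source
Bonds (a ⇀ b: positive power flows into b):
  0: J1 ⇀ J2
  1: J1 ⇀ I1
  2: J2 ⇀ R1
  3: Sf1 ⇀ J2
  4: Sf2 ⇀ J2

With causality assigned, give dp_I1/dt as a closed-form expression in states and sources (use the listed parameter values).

dp_I1/dt = -5*F_Sf1 - 5*F_Sf2 - 5*p_I1/3

#3 |Sf1  (source Sf1 imposes f)
#4 |Sf2  (Sf2: flow source, stroke at near end)
#1 |I1  (prefer integral on I1)
#0 |J1  (1-jn J1 has f-setter on 1)
#2 |J2  (closing 0-jn rule on J2)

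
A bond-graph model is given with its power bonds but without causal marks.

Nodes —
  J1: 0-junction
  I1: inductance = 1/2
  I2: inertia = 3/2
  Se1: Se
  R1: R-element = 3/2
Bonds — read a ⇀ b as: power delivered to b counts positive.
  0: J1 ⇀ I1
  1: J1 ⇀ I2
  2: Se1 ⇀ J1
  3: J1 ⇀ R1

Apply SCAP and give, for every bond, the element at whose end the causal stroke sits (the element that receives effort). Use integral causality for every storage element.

b2 →J1  (Se1: effort source, stroke at far end)
b0 →I1  (J1: bond 2 brought effort, rest push out)
b1 →I2  (J1 effort already set via bond 2)
b3 →R1  (0-jn J1 has e-setter on 2)

b0 |I1
b1 |I2
b2 |J1
b3 |R1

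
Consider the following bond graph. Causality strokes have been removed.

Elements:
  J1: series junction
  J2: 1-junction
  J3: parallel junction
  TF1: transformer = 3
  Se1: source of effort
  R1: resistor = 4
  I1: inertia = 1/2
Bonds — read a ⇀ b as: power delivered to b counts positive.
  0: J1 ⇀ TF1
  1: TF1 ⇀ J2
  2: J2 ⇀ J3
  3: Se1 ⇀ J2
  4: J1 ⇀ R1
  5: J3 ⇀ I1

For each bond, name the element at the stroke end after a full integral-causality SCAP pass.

b3 stroke at J2  (source Se1 imposes e)
b5 stroke at I1  (I1: I, integral causality)
b2 stroke at J3  (J3 needs exactly one e-in)
b1 stroke at J2  (common-f at J2 fixed by 2)
b0 stroke at TF1  (TF TF1: opposite of bond 1)
b4 stroke at J1  (common-f at J1 fixed by 0)

b0 →TF1
b1 →J2
b2 →J3
b3 →J2
b4 →J1
b5 →I1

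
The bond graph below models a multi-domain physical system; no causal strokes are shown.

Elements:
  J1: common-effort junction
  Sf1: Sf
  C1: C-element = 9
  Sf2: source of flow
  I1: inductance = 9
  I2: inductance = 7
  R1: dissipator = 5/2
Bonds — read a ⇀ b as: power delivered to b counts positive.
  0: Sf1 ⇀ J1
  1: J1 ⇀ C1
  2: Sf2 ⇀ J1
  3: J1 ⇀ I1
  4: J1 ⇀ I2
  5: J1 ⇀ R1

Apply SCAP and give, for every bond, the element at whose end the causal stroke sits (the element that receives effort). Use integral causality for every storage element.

β0 stroke at Sf1  (Sf1 fixes flow; stroke at Sf1)
β2 stroke at Sf2  (Sf2: flow source, stroke at near end)
β1 stroke at J1  (C1 outputs effort q/C1)
β3 stroke at I1  (J1 effort already set via bond 1)
β4 stroke at I2  (J1 effort already set via bond 1)
β5 stroke at R1  (0-jn J1 has e-setter on 1)

β0 stroke at Sf1
β1 stroke at J1
β2 stroke at Sf2
β3 stroke at I1
β4 stroke at I2
β5 stroke at R1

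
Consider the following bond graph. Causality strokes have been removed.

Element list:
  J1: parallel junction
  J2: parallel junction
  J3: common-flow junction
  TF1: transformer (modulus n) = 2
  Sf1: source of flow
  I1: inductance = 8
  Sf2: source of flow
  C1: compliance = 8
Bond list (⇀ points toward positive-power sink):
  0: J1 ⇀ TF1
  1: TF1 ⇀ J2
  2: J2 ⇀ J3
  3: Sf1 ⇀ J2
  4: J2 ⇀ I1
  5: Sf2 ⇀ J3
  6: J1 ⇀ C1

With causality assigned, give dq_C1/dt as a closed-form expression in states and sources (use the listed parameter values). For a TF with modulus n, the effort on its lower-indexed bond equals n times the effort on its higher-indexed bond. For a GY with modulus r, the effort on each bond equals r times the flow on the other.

dq_C1/dt = F_Sf1/2 - F_Sf2/2 - p_I1/16

β3 stroke→Sf1  (Sf1: flow source, stroke at near end)
β5 stroke→Sf2  (Sf2: flow source, stroke at near end)
β2 stroke→J3  (1-jn J3 has f-setter on 5)
β4 stroke→I1  (I1 outputs flow p/I1)
β1 stroke→J2  (J2 needs exactly one e-in)
β0 stroke→TF1  (TF1 one-in-one-out from 1)
β6 stroke→J1  (J1 needs exactly one e-in)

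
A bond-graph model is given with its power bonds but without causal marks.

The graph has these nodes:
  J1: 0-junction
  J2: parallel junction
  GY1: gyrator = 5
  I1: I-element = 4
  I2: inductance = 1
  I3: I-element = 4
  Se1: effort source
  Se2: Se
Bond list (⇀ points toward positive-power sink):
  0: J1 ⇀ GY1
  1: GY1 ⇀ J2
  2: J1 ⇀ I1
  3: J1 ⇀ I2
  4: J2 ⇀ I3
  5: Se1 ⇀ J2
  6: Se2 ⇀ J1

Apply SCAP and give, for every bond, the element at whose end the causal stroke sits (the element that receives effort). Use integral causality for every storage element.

#0 |GY1
#1 |GY1
#2 |I1
#3 |I2
#4 |I3
#5 |J2
#6 |J1

b5 |J2  (Se1 (Se) sets effort on bond)
b6 |J1  (Se2: effort source, stroke at far end)
b0 |GY1  (common-e at J1 fixed by 6)
b2 |I1  (0-jn J1 has e-setter on 6)
b3 |I2  (common-e at J1 fixed by 6)
b1 |GY1  (J2 effort already set via bond 5)
b4 |I3  (J2 effort already set via bond 5)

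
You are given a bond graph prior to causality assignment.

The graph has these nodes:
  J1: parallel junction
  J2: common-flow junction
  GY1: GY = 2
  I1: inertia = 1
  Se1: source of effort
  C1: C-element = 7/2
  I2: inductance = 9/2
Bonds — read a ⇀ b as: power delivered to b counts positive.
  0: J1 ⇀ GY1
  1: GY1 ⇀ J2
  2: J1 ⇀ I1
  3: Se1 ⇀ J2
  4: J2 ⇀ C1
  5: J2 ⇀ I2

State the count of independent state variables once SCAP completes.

b3 stroke at J2  (source Se1 imposes e)
b2 stroke at I1  (I1 outputs flow p/I1)
b0 stroke at J1  (J1: last free bond brings effort in)
b1 stroke at J2  (GY1: gyrator matches bond 0)
b4 stroke at J2  (C1: C, integral causality)
b5 stroke at I2  (J2: last free bond brings flow in)

3  (C1, I1, I2 all integral)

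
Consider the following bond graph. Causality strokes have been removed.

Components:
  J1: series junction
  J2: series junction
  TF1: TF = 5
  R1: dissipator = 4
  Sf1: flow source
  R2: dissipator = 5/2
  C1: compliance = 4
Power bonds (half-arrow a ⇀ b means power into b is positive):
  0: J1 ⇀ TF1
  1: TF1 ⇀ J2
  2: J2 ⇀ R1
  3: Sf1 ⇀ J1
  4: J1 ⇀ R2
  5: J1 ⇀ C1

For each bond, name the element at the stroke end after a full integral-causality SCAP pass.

β3 stroke→Sf1  (Sf1 (Sf) sets flow on bond)
β0 stroke→J1  (1-jn J1 has f-setter on 3)
β4 stroke→J1  (J1 flow already set via bond 3)
β5 stroke→J1  (J1: bond 3 brought flow, rest push out)
β1 stroke→TF1  (TF TF1: opposite of bond 0)
β2 stroke→J2  (J2 flow already set via bond 1)

#0 →J1
#1 →TF1
#2 →J2
#3 →Sf1
#4 →J1
#5 →J1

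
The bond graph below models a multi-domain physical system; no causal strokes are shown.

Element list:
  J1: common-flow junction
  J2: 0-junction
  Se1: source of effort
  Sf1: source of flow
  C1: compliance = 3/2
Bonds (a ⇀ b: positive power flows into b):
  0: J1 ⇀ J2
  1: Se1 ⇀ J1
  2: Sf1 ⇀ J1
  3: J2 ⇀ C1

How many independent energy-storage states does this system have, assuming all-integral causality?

1  (C1 all integral)

β1 |J1  (Se1 (Se) sets effort on bond)
β2 |Sf1  (Sf1: flow source, stroke at near end)
β0 |J1  (common-f at J1 fixed by 2)
β3 |J2  (closing 0-jn rule on J2)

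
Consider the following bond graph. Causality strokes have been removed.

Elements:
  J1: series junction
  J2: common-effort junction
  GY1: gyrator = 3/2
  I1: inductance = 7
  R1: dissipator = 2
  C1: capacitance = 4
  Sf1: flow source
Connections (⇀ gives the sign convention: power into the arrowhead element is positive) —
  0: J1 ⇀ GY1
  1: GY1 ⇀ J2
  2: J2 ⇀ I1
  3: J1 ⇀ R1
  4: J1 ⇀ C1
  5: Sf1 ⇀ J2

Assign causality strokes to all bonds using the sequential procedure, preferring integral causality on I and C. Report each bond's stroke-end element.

b0 →J1
b1 →J2
b2 →I1
b3 →R1
b4 →J1
b5 →Sf1

β5 stroke→Sf1  (Sf1: flow source, stroke at near end)
β2 stroke→I1  (prefer integral on I1)
β1 stroke→J2  (J2 needs exactly one e-in)
β0 stroke→J1  (GY1: gyrator matches bond 1)
β4 stroke→J1  (C1 integral (e out))
β3 stroke→R1  (closing 1-jn rule on J1)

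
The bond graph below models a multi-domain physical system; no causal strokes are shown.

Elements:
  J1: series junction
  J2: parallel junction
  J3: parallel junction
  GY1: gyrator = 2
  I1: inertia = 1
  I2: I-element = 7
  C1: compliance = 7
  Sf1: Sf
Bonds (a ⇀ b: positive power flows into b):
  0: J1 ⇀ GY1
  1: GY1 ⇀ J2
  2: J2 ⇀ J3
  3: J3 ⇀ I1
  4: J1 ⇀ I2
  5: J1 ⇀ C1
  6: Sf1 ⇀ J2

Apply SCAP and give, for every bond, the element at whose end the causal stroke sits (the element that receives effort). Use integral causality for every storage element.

bond 0 stroke→J1
bond 1 stroke→J2
bond 2 stroke→J3
bond 3 stroke→I1
bond 4 stroke→I2
bond 5 stroke→J1
bond 6 stroke→Sf1

β6 stroke→Sf1  (source Sf1 imposes f)
β3 stroke→I1  (I1 outputs flow p/I1)
β2 stroke→J3  (J3: last free bond brings effort in)
β1 stroke→J2  (J2 needs exactly one e-in)
β0 stroke→J1  (through GY1, causality inverts; strokes same side of GY1)
β4 stroke→I2  (I2: I, integral causality)
β5 stroke→J1  (J1 flow already set via bond 4)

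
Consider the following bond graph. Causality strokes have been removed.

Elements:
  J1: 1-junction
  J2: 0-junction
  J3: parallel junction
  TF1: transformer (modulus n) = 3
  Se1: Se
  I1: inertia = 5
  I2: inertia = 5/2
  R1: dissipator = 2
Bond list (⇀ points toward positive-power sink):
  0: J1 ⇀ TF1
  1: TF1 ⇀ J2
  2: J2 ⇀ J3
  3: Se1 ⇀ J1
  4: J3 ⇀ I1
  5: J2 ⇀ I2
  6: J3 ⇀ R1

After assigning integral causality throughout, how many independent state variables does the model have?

bond 3 →J1  (Se1: effort source, stroke at far end)
bond 0 →TF1  (J1: last free bond brings flow in)
bond 1 →J2  (through TF1, causality passes straight; one stroke at TF1)
bond 2 →J3  (J2: bond 1 brought effort, rest push out)
bond 5 →I2  (common-e at J2 fixed by 1)
bond 4 →I1  (J3: bond 2 brought effort, rest push out)
bond 6 →R1  (J3: bond 2 brought effort, rest push out)

2  (I1, I2 all integral)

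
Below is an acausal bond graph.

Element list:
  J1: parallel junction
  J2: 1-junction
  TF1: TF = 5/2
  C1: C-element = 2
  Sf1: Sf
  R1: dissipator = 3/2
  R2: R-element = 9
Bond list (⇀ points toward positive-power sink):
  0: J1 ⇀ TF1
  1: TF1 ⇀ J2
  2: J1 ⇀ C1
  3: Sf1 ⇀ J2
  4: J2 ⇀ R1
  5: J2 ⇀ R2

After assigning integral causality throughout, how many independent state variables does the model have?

1  (C1 all integral)

#3 stroke→Sf1  (Sf1 fixes flow; stroke at Sf1)
#1 stroke→J2  (J2 flow already set via bond 3)
#4 stroke→J2  (common-f at J2 fixed by 3)
#5 stroke→J2  (J2 flow already set via bond 3)
#0 stroke→TF1  (TF1: transformer flips bond 1)
#2 stroke→J1  (only one effort-in slot at J1)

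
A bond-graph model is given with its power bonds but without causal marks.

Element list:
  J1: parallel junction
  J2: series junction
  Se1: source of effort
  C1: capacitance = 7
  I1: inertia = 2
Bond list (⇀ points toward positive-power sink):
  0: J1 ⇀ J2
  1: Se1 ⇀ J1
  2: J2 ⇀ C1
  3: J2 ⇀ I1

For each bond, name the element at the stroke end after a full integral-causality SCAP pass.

b0 →J2
b1 →J1
b2 →J2
b3 →I1

β1 →J1  (Se1 fixes effort; stroke away)
β0 →J2  (0-jn J1 has e-setter on 1)
β2 →J2  (C1 outputs effort q/C1)
β3 →I1  (J2: last free bond brings flow in)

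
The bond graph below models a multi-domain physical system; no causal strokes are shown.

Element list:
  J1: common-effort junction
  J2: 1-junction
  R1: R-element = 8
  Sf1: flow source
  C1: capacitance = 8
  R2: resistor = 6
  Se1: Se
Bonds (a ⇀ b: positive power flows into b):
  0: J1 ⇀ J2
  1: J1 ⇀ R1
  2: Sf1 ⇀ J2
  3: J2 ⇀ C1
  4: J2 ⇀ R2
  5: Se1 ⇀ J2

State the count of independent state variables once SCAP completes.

1  (C1 all integral)

b2 stroke at Sf1  (Sf1 (Sf) sets flow on bond)
b5 stroke at J2  (Se1: effort source, stroke at far end)
b0 stroke at J2  (1-jn J2 has f-setter on 2)
b3 stroke at J2  (J2 flow already set via bond 2)
b4 stroke at J2  (J2: bond 2 brought flow, rest push out)
b1 stroke at J1  (J1 needs exactly one e-in)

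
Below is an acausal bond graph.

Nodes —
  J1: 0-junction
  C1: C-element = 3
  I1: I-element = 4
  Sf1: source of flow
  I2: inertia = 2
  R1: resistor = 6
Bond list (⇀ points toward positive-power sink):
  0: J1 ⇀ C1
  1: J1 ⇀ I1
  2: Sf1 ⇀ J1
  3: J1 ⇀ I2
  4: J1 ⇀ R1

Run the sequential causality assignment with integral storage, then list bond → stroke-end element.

bond 0 |J1
bond 1 |I1
bond 2 |Sf1
bond 3 |I2
bond 4 |R1

b2 →Sf1  (Sf1: flow source, stroke at near end)
b0 →J1  (prefer integral on C1)
b1 →I1  (J1 effort already set via bond 0)
b3 →I2  (J1 effort already set via bond 0)
b4 →R1  (0-jn J1 has e-setter on 0)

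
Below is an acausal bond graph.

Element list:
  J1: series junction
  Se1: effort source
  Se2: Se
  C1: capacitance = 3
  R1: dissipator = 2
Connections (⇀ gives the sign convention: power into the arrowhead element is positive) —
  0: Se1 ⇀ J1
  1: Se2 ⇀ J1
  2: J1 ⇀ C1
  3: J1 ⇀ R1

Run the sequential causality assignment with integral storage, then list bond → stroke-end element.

bond 0 |J1
bond 1 |J1
bond 2 |J1
bond 3 |R1

β0 stroke→J1  (Se1 fixes effort; stroke away)
β1 stroke→J1  (Se2: effort source, stroke at far end)
β2 stroke→J1  (prefer integral on C1)
β3 stroke→R1  (J1: last free bond brings flow in)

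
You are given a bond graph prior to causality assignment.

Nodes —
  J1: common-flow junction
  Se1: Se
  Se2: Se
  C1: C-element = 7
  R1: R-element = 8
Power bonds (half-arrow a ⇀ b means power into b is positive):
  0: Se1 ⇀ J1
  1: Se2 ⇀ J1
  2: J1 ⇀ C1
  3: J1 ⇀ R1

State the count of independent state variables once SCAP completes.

b0 stroke→J1  (source Se1 imposes e)
b1 stroke→J1  (source Se2 imposes e)
b2 stroke→J1  (C1: C, integral causality)
b3 stroke→R1  (J1: last free bond brings flow in)

1  (C1 all integral)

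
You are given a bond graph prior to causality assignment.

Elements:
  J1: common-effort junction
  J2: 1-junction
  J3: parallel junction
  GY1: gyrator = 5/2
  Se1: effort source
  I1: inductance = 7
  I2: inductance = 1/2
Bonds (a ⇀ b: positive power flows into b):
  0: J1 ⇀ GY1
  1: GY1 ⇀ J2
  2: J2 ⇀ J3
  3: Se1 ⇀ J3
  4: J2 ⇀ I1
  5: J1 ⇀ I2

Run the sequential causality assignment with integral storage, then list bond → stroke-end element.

β0 stroke→J1
β1 stroke→J2
β2 stroke→J2
β3 stroke→J3
β4 stroke→I1
β5 stroke→I2

bond 3 stroke→J3  (Se1: effort source, stroke at far end)
bond 2 stroke→J2  (J3: bond 3 brought effort, rest push out)
bond 4 stroke→I1  (I1 outputs flow p/I1)
bond 1 stroke→J2  (common-f at J2 fixed by 4)
bond 0 stroke→J1  (GY1 both-in/both-out from 1)
bond 5 stroke→I2  (J1 effort already set via bond 0)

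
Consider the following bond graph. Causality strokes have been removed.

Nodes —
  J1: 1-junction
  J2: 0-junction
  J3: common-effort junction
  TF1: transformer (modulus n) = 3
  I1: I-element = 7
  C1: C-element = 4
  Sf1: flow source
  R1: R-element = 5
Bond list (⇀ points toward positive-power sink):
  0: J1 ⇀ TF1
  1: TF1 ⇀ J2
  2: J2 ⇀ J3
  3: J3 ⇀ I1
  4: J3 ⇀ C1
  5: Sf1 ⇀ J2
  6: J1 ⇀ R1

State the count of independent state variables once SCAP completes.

2  (C1, I1 all integral)

bond 5 stroke→Sf1  (Sf1 (Sf) sets flow on bond)
bond 3 stroke→I1  (I1 outputs flow p/I1)
bond 4 stroke→J3  (C1: C, integral causality)
bond 2 stroke→J2  (common-e at J3 fixed by 4)
bond 1 stroke→TF1  (J2 effort already set via bond 2)
bond 0 stroke→J1  (TF TF1: opposite of bond 1)
bond 6 stroke→R1  (J1 needs exactly one f-in)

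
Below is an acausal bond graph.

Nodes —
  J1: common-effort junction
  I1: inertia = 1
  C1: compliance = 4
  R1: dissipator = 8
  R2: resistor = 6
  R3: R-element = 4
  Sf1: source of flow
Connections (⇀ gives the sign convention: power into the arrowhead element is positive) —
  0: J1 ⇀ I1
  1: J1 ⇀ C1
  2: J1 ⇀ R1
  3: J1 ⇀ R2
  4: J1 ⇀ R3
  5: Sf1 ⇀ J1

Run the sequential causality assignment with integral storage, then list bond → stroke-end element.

b0 stroke→I1
b1 stroke→J1
b2 stroke→R1
b3 stroke→R2
b4 stroke→R3
b5 stroke→Sf1

bond 5 stroke→Sf1  (source Sf1 imposes f)
bond 0 stroke→I1  (prefer integral on I1)
bond 1 stroke→J1  (C1 integral (e out))
bond 2 stroke→R1  (J1: bond 1 brought effort, rest push out)
bond 3 stroke→R2  (common-e at J1 fixed by 1)
bond 4 stroke→R3  (0-jn J1 has e-setter on 1)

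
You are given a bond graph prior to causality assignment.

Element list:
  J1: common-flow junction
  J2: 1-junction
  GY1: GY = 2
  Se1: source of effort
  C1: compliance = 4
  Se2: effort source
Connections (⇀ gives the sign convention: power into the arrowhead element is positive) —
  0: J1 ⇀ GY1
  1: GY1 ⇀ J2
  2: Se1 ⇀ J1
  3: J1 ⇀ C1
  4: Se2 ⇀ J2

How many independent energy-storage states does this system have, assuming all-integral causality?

bond 2 →J1  (Se1 (Se) sets effort on bond)
bond 4 →J2  (source Se2 imposes e)
bond 1 →GY1  (only one flow-in slot at J2)
bond 0 →GY1  (GY GY1: same side as bond 1)
bond 3 →J1  (common-f at J1 fixed by 0)

1  (C1 all integral)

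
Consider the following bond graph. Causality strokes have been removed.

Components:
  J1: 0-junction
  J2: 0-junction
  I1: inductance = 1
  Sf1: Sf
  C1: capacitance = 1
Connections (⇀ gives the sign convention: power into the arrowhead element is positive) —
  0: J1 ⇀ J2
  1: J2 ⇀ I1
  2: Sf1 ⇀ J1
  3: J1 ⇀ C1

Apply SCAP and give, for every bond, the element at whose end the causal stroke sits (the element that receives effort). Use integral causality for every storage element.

#0 →J2
#1 →I1
#2 →Sf1
#3 →J1

b2 |Sf1  (Sf1 fixes flow; stroke at Sf1)
b1 |I1  (prefer integral on I1)
b0 |J2  (J2 needs exactly one e-in)
b3 |J1  (J1 needs exactly one e-in)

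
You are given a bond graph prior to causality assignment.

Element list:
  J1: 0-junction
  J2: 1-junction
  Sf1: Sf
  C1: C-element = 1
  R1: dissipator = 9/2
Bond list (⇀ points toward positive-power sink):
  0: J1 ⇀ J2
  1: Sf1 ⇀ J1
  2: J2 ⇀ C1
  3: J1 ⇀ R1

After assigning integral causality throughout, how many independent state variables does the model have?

bond 1 →Sf1  (Sf1 fixes flow; stroke at Sf1)
bond 2 →J2  (C1: C, integral causality)
bond 0 →J1  (only one flow-in slot at J2)
bond 3 →R1  (common-e at J1 fixed by 0)

1  (C1 all integral)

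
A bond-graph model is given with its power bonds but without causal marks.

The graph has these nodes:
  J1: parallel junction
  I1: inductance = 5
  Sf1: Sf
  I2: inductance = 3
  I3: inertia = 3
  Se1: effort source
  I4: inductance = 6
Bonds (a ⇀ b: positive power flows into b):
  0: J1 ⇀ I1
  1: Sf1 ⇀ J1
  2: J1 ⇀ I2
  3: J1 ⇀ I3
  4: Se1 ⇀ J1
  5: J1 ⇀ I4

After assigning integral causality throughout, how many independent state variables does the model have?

4  (I1, I2, I3, I4 all integral)

bond 1 stroke→Sf1  (Sf1: flow source, stroke at near end)
bond 4 stroke→J1  (Se1 fixes effort; stroke away)
bond 0 stroke→I1  (J1: bond 4 brought effort, rest push out)
bond 2 stroke→I2  (common-e at J1 fixed by 4)
bond 3 stroke→I3  (0-jn J1 has e-setter on 4)
bond 5 stroke→I4  (J1: bond 4 brought effort, rest push out)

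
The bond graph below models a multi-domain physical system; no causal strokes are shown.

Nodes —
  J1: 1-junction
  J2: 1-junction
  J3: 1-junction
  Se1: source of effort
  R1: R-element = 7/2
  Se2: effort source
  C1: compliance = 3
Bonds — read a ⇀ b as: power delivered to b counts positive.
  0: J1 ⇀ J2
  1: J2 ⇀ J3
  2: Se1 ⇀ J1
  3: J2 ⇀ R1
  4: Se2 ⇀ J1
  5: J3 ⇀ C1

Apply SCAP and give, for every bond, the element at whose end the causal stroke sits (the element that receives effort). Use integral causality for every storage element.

bond 0 |J2
bond 1 |J2
bond 2 |J1
bond 3 |R1
bond 4 |J1
bond 5 |J3

#2 stroke at J1  (Se1: effort source, stroke at far end)
#4 stroke at J1  (Se2 fixes effort; stroke away)
#0 stroke at J2  (J1: last free bond brings flow in)
#5 stroke at J3  (prefer integral on C1)
#1 stroke at J2  (only one flow-in slot at J3)
#3 stroke at R1  (closing 1-jn rule on J2)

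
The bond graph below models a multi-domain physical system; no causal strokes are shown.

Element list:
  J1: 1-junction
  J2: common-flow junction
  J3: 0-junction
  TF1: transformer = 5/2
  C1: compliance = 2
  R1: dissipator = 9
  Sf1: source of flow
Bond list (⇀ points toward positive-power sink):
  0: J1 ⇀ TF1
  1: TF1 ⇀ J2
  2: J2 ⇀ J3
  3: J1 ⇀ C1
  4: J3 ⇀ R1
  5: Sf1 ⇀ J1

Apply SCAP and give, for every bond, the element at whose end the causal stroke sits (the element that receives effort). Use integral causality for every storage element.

bond 0 stroke at J1
bond 1 stroke at TF1
bond 2 stroke at J2
bond 3 stroke at J1
bond 4 stroke at J3
bond 5 stroke at Sf1

β5 stroke→Sf1  (source Sf1 imposes f)
β0 stroke→J1  (J1: bond 5 brought flow, rest push out)
β3 stroke→J1  (J1 flow already set via bond 5)
β1 stroke→TF1  (TF1 one-in-one-out from 0)
β2 stroke→J2  (common-f at J2 fixed by 1)
β4 stroke→J3  (closing 0-jn rule on J3)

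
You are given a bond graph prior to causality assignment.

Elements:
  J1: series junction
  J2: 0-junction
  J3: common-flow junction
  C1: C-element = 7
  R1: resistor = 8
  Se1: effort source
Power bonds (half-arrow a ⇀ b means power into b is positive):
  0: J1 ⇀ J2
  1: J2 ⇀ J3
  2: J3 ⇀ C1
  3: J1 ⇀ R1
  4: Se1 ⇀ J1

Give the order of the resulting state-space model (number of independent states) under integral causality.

1  (C1 all integral)

bond 4 |J1  (Se1 (Se) sets effort on bond)
bond 2 |J3  (C1 outputs effort q/C1)
bond 1 |J2  (closing 1-jn rule on J3)
bond 0 |J1  (J2: bond 1 brought effort, rest push out)
bond 3 |R1  (only one flow-in slot at J1)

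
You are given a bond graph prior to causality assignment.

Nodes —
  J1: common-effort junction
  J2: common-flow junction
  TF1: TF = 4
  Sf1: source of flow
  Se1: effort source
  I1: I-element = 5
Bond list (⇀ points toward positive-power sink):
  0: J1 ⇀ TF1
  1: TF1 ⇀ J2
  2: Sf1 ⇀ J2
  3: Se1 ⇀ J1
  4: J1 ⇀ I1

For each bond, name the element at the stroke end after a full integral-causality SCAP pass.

β0 |TF1
β1 |J2
β2 |Sf1
β3 |J1
β4 |I1

bond 2 stroke at Sf1  (Sf1: flow source, stroke at near end)
bond 3 stroke at J1  (Se1 (Se) sets effort on bond)
bond 0 stroke at TF1  (J1: bond 3 brought effort, rest push out)
bond 4 stroke at I1  (J1: bond 3 brought effort, rest push out)
bond 1 stroke at J2  (J2: bond 2 brought flow, rest push out)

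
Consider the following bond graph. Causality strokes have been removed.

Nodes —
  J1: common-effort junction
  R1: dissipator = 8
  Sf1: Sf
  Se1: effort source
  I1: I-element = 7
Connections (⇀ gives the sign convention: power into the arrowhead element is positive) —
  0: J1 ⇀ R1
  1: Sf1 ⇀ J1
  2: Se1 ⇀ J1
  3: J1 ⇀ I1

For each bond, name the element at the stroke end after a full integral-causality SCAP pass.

#0 |R1
#1 |Sf1
#2 |J1
#3 |I1

b1 →Sf1  (Sf1 (Sf) sets flow on bond)
b2 →J1  (Se1: effort source, stroke at far end)
b0 →R1  (common-e at J1 fixed by 2)
b3 →I1  (0-jn J1 has e-setter on 2)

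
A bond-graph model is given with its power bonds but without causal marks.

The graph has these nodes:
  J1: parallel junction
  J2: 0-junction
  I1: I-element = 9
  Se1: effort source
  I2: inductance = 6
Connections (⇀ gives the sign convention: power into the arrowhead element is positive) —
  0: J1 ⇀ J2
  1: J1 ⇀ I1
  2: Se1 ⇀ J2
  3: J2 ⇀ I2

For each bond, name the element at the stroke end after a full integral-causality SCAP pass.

b2 stroke at J2  (source Se1 imposes e)
b0 stroke at J1  (common-e at J2 fixed by 2)
b3 stroke at I2  (0-jn J2 has e-setter on 2)
b1 stroke at I1  (0-jn J1 has e-setter on 0)

#0 stroke at J1
#1 stroke at I1
#2 stroke at J2
#3 stroke at I2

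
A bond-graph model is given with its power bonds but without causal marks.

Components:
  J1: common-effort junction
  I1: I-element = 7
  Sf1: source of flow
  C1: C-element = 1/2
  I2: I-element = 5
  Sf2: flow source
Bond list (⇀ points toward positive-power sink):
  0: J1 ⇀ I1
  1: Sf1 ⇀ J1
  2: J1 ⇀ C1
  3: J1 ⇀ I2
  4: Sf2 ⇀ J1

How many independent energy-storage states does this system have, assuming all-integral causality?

3  (C1, I1, I2 all integral)

β1 stroke at Sf1  (Sf1: flow source, stroke at near end)
β4 stroke at Sf2  (Sf2: flow source, stroke at near end)
β0 stroke at I1  (I1 integral (f out))
β2 stroke at J1  (prefer integral on C1)
β3 stroke at I2  (0-jn J1 has e-setter on 2)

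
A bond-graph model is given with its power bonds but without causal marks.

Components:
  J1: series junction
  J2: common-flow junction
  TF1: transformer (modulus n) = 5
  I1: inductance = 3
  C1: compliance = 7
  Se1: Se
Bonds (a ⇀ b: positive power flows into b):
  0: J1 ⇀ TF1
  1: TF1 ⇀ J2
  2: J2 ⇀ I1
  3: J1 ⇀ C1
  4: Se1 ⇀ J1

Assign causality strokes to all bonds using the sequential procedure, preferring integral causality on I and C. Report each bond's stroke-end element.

β4 →J1  (Se1: effort source, stroke at far end)
β2 →I1  (I1: I, integral causality)
β1 →J2  (J2 flow already set via bond 2)
β0 →TF1  (TF TF1: opposite of bond 1)
β3 →J1  (J1: bond 0 brought flow, rest push out)

b0 stroke→TF1
b1 stroke→J2
b2 stroke→I1
b3 stroke→J1
b4 stroke→J1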